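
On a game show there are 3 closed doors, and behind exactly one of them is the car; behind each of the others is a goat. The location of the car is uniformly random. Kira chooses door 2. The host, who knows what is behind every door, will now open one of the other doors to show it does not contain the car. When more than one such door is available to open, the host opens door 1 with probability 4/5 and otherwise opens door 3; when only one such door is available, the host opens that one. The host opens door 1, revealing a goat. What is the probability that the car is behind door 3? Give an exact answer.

Consider each possible location of the car in turn.
If it is behind door 1 (prior 1/3): the host opened door 1, so this case is ruled out; weight (1/3)·0 = 0.
If it is behind door 2 (prior 1/3): door 1 is available, opened with probability 4/5; weight (1/3)·(4/5) = 4/15.
If it is behind door 3 (prior 1/3): only door 1 is available, probability 1; weight (1/3)·1 = 1/3.
The weights sum to 3/5.
So P(the car behind door 3 | the host opened door 1) = (1/3) / (3/5) = 5/9.

5/9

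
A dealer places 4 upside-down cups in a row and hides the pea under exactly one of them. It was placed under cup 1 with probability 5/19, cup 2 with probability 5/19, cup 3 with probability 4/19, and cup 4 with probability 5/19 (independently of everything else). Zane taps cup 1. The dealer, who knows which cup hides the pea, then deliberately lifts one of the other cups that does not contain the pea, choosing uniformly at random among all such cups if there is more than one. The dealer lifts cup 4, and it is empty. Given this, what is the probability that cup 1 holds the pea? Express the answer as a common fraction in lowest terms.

Consider each possible location of the pea in turn.
If it is under cup 1 (prior 5/19): the dealer has 3 equally likely choices, so probability 1/3; weight (5/19)·(1/3) = 5/57.
If it is under cup 2 (prior 5/19): the dealer has 2 equally likely choices, so probability 1/2; weight (5/19)·(1/2) = 5/38.
If it is under cup 3 (prior 4/19): the dealer has 2 equally likely choices, so probability 1/2; weight (4/19)·(1/2) = 2/19.
If it is under cup 4 (prior 5/19): the dealer opened cup 4, so this case is ruled out; weight (5/19)·0 = 0.
The weights sum to 37/114.
So P(the pea under cup 1 | the dealer opened cup 4) = (5/57) / (37/114) = 10/37.

10/37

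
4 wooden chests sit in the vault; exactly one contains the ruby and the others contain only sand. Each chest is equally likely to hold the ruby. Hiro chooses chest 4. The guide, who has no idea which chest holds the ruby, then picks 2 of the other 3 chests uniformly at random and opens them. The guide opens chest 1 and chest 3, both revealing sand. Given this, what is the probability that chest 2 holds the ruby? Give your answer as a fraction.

Condition on the true location of the ruby.
If it is in either of chests 1 and 3 (prior 1/4 each): that chest was opened and seen not to hold the prize — ruled out; weight (1/4)·0 = 0 each.
If it is in either of chests 2 and 4 (prior 1/4 each): the guide picks exactly this set with probability 1/3 regardless, and none is the prize; weight (1/4)·(1/3) = 1/12 each.
The weights sum to 1/6.
So P(the ruby in chest 2 | the guide opened chest 1 and chest 3) = (1/12) / (1/6) = 1/2.

1/2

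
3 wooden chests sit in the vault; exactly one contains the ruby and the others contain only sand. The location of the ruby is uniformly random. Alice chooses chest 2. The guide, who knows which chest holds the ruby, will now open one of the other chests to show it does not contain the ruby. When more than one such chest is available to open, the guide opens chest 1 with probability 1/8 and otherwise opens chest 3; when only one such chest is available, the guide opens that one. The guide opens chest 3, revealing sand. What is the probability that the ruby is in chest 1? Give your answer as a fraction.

Consider each possible location of the ruby in turn.
If it is in chest 1 (prior 1/3): only chest 3 is available, probability 1; weight (1/3)·1 = 1/3.
If it is in chest 2 (prior 1/3): chest 1 is available but not opened, probability 7/8; weight (1/3)·(7/8) = 7/24.
If it is in chest 3 (prior 1/3): the guide opened chest 3, so this case is ruled out; weight (1/3)·0 = 0.
The weights sum to 5/8.
So P(the ruby in chest 1 | the guide opened chest 3) = (1/3) / (5/8) = 8/15.

8/15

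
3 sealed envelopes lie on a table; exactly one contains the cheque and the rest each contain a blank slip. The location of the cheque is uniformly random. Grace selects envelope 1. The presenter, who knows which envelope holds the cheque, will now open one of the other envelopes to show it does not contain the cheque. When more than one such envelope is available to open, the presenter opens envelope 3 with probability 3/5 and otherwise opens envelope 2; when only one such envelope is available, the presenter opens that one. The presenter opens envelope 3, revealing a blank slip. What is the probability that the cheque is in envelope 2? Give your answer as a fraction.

5/8

Condition on the true location of the cheque.
If it is in envelope 1 (prior 1/3): envelope 3 is available, opened with probability 3/5; weight (1/3)·(3/5) = 1/5.
If it is in envelope 2 (prior 1/3): only envelope 3 is available, probability 1; weight (1/3)·1 = 1/3.
If it is in envelope 3 (prior 1/3): the presenter opened envelope 3, so this case is ruled out; weight (1/3)·0 = 0.
The weights sum to 8/15.
So P(the cheque in envelope 2 | the presenter opened envelope 3) = (1/3) / (8/15) = 5/8.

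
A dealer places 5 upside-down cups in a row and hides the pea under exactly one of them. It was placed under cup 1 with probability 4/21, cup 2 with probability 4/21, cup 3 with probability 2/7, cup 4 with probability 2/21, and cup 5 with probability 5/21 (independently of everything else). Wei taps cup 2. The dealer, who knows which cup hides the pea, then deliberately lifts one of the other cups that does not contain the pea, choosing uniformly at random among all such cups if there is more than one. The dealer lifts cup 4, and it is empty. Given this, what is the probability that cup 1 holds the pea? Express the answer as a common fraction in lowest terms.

2/9

Apply Bayes' rule, conditioning on where the pea actually is.
If it is under cup 1 (prior 4/21): the dealer has 3 equally likely choices, so probability 1/3; weight (4/21)·(1/3) = 4/63.
If it is under cup 2 (prior 4/21): the dealer has 4 equally likely choices, so probability 1/4; weight (4/21)·(1/4) = 1/21.
If it is under cup 3 (prior 2/7): the dealer has 3 equally likely choices, so probability 1/3; weight (2/7)·(1/3) = 2/21.
If it is under cup 4 (prior 2/21): the dealer opened cup 4, so this case is ruled out; weight (2/21)·0 = 0.
If it is under cup 5 (prior 5/21): the dealer has 3 equally likely choices, so probability 1/3; weight (5/21)·(1/3) = 5/63.
The weights sum to 2/7.
So P(the pea under cup 1 | the dealer opened cup 4) = (4/63) / (2/7) = 2/9.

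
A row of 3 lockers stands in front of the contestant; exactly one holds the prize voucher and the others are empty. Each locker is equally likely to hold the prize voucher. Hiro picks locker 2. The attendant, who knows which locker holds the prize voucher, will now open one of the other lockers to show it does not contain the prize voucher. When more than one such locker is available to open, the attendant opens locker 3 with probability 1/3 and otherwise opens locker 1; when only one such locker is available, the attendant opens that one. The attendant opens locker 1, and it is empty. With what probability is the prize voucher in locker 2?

Consider each possible location of the prize voucher in turn.
If it is in locker 1 (prior 1/3): the attendant opened locker 1, so this case is ruled out; weight (1/3)·0 = 0.
If it is in locker 2 (prior 1/3): locker 3 is available but not opened, probability 2/3; weight (1/3)·(2/3) = 2/9.
If it is in locker 3 (prior 1/3): only locker 1 is available, probability 1; weight (1/3)·1 = 1/3.
The weights sum to 5/9.
So P(the prize voucher in locker 2 | the attendant opened locker 1) = (2/9) / (5/9) = 2/5.

2/5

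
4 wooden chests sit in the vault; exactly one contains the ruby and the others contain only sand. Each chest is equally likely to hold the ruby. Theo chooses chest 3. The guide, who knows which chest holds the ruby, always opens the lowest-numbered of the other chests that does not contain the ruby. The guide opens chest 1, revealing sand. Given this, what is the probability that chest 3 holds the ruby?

Apply Bayes' rule, conditioning on where the ruby actually is.
If it is in chest 1 (prior 1/4): the guide opened chest 1, so this case is ruled out; weight (1/4)·0 = 0.
If it is in any of chests 2, 3, and 4 (prior 1/4 each): chest 1 is the lowest-numbered option available, probability 1; weight (1/4)·1 = 1/4 each.
The weights sum to 3/4.
So P(the ruby in chest 3 | the guide opened chest 1) = (1/4) / (3/4) = 1/3.

1/3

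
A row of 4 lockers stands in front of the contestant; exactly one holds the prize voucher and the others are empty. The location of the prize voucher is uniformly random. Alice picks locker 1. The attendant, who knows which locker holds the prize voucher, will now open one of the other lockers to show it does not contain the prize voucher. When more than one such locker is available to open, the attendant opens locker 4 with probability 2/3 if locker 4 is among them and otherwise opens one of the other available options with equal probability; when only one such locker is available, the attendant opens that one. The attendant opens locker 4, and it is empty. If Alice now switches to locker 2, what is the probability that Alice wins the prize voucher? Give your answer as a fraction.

1/3

Condition on the true location of the prize voucher.
If it is in any of lockers 1, 2, and 3 (prior 1/4 each): locker 4 is available, opened with probability 2/3; weight (1/4)·(2/3) = 1/6 each.
If it is in locker 4 (prior 1/4): the attendant opened locker 4, so this case is ruled out; weight (1/4)·0 = 0.
The weights sum to 1/2.
So P(the prize voucher in locker 2 | the attendant opened locker 4) = (1/6) / (1/2) = 1/3.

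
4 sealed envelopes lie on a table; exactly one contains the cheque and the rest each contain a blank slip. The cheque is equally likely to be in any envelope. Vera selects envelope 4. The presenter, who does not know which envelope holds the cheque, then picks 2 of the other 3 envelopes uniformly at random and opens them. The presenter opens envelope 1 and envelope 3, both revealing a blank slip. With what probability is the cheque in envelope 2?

1/2

Apply Bayes' rule, conditioning on where the cheque actually is.
If it is in either of envelopes 1 and 3 (prior 1/4 each): that envelope was opened and seen not to hold the prize — ruled out; weight (1/4)·0 = 0 each.
If it is in either of envelopes 2 and 4 (prior 1/4 each): the presenter picks exactly this set with probability 1/3 regardless, and none is the prize; weight (1/4)·(1/3) = 1/12 each.
The weights sum to 1/6.
So P(the cheque in envelope 2 | the presenter opened envelope 1 and envelope 3) = (1/12) / (1/6) = 1/2.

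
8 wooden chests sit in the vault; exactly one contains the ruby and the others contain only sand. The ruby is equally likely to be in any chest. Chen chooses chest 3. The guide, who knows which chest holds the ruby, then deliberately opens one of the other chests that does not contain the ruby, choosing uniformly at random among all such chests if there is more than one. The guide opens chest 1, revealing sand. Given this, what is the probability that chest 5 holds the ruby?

Consider each possible location of the ruby in turn.
If it is in chest 1 (prior 1/8): the guide opened chest 1, so this case is ruled out; weight (1/8)·0 = 0.
If it is in any of chests 2, 4, 5, 6, 7, and 8 (prior 1/8 each): the guide has 6 equally likely choices, so probability 1/6; weight (1/8)·(1/6) = 1/48 each.
If it is in chest 3 (prior 1/8): the guide has 7 equally likely choices, so probability 1/7; weight (1/8)·(1/7) = 1/56.
The weights sum to 1/7.
So P(the ruby in chest 5 | the guide opened chest 1) = (1/48) / (1/7) = 7/48.

7/48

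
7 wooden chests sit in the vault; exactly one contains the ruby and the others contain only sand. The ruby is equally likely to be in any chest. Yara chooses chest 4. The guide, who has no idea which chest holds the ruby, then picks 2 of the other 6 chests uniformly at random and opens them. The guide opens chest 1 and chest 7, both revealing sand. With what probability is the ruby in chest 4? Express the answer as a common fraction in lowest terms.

Condition on the true location of the ruby.
If it is in either of chests 1 and 7 (prior 1/7 each): that chest was opened and seen not to hold the prize — ruled out; weight (1/7)·0 = 0 each.
If it is in any of chests 2, 3, 4, 5, and 6 (prior 1/7 each): the guide picks exactly this set with probability 1/15 regardless, and none is the prize; weight (1/7)·(1/15) = 1/105 each.
The weights sum to 1/21.
So P(the ruby in chest 4 | the guide opened chest 1 and chest 7) = (1/105) / (1/21) = 1/5.

1/5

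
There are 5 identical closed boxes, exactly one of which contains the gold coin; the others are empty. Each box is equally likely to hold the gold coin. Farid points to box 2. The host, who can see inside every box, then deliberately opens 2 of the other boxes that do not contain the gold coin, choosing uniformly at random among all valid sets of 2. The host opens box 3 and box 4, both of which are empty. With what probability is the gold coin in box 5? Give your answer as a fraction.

2/5

Condition on the true location of the gold coin.
If it is in either of boxes 1 and 5 (prior 1/5 each): the host has 3 equally likely choices, so probability 1/3; weight (1/5)·(1/3) = 1/15 each.
If it is in box 2 (prior 1/5): the host has 6 equally likely choices, so probability 1/6; weight (1/5)·(1/6) = 1/30.
If it is in either of boxes 3 and 4 (prior 1/5 each): that box was opened and seen not to hold the prize — ruled out; weight (1/5)·0 = 0 each.
The weights sum to 1/6.
So P(the gold coin in box 5 | the host opened box 3 and box 4) = (1/15) / (1/6) = 2/5.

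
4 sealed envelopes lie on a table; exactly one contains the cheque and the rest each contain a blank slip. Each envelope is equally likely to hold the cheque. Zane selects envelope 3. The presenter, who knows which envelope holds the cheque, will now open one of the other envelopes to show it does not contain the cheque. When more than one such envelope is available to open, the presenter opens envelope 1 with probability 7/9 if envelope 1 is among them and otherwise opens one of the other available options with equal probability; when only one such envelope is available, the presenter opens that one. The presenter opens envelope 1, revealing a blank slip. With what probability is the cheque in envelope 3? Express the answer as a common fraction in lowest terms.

Condition on the true location of the cheque.
If it is in envelope 1 (prior 1/4): the presenter opened envelope 1, so this case is ruled out; weight (1/4)·0 = 0.
If it is in any of envelopes 2, 3, and 4 (prior 1/4 each): envelope 1 is available, opened with probability 7/9; weight (1/4)·(7/9) = 7/36 each.
The weights sum to 7/12.
So P(the cheque in envelope 3 | the presenter opened envelope 1) = (7/36) / (7/12) = 1/3.

1/3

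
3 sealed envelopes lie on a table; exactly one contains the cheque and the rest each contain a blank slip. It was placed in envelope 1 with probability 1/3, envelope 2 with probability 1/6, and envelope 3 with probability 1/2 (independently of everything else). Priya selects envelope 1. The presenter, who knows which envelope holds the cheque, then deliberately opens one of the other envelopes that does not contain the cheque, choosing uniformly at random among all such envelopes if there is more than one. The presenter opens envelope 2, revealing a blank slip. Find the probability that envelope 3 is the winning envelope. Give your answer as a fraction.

Consider each possible location of the cheque in turn.
If it is in envelope 1 (prior 1/3): the presenter has 2 equally likely choices, so probability 1/2; weight (1/3)·(1/2) = 1/6.
If it is in envelope 2 (prior 1/6): the presenter opened envelope 2, so this case is ruled out; weight (1/6)·0 = 0.
If it is in envelope 3 (prior 1/2): the presenter has no choice, probability 1; weight (1/2)·1 = 1/2.
The weights sum to 2/3.
So P(the cheque in envelope 3 | the presenter opened envelope 2) = (1/2) / (2/3) = 3/4.

3/4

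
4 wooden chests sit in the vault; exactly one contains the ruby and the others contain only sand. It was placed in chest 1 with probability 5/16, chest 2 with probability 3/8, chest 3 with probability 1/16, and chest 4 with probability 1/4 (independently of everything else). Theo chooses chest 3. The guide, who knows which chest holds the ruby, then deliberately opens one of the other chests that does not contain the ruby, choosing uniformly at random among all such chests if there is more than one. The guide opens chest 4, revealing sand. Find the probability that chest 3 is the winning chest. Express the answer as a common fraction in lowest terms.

2/35

Apply Bayes' rule, conditioning on where the ruby actually is.
If it is in chest 1 (prior 5/16): the guide has 2 equally likely choices, so probability 1/2; weight (5/16)·(1/2) = 5/32.
If it is in chest 2 (prior 3/8): the guide has 2 equally likely choices, so probability 1/2; weight (3/8)·(1/2) = 3/16.
If it is in chest 3 (prior 1/16): the guide has 3 equally likely choices, so probability 1/3; weight (1/16)·(1/3) = 1/48.
If it is in chest 4 (prior 1/4): the guide opened chest 4, so this case is ruled out; weight (1/4)·0 = 0.
The weights sum to 35/96.
So P(the ruby in chest 3 | the guide opened chest 4) = (1/48) / (35/96) = 2/35.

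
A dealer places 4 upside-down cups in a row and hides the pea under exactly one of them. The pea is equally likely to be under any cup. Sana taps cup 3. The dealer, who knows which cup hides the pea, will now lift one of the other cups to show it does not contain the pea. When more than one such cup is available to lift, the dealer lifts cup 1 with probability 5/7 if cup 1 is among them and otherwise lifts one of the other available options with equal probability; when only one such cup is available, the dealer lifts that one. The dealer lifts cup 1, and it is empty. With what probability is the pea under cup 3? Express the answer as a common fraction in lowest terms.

1/3

Apply Bayes' rule, conditioning on where the pea actually is.
If it is under cup 1 (prior 1/4): the dealer opened cup 1, so this case is ruled out; weight (1/4)·0 = 0.
If it is under any of cups 2, 3, and 4 (prior 1/4 each): cup 1 is available, opened with probability 5/7; weight (1/4)·(5/7) = 5/28 each.
The weights sum to 15/28.
So P(the pea under cup 3 | the dealer opened cup 1) = (5/28) / (15/28) = 1/3.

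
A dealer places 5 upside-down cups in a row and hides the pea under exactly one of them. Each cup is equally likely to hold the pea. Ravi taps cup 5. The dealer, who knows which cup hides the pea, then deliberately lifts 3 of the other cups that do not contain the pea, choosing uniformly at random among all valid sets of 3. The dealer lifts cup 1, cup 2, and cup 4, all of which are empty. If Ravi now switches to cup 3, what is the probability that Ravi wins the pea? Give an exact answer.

Consider each possible location of the pea in turn.
If it is under any of cups 1, 2, and 4 (prior 1/5 each): that cup was opened and seen not to hold the prize — ruled out; weight (1/5)·0 = 0 each.
If it is under cup 3 (prior 1/5): the dealer has no choice, probability 1; weight (1/5)·1 = 1/5.
If it is under cup 5 (prior 1/5): the dealer has 4 equally likely choices, so probability 1/4; weight (1/5)·(1/4) = 1/20.
The weights sum to 1/4.
So P(the pea under cup 3 | the dealer opened cup 1, cup 2, and cup 4) = (1/5) / (1/4) = 4/5.

4/5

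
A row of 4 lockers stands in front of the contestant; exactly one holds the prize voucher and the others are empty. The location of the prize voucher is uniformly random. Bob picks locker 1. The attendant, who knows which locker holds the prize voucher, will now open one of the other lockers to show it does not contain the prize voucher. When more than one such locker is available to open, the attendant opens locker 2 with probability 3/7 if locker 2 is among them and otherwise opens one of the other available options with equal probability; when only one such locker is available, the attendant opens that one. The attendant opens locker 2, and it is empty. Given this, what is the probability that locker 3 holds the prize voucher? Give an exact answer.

1/3

Condition on the true location of the prize voucher.
If it is in any of lockers 1, 3, and 4 (prior 1/4 each): locker 2 is available, opened with probability 3/7; weight (1/4)·(3/7) = 3/28 each.
If it is in locker 2 (prior 1/4): the attendant opened locker 2, so this case is ruled out; weight (1/4)·0 = 0.
The weights sum to 9/28.
So P(the prize voucher in locker 3 | the attendant opened locker 2) = (3/28) / (9/28) = 1/3.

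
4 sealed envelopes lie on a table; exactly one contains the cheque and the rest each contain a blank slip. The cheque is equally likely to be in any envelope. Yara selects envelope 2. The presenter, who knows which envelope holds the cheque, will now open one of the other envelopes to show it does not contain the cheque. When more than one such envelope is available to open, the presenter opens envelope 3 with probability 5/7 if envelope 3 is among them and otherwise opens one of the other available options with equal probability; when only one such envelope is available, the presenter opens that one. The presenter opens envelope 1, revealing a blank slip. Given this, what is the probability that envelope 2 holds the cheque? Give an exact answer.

2/13

Consider each possible location of the cheque in turn.
If it is in envelope 1 (prior 1/4): the presenter opened envelope 1, so this case is ruled out; weight (1/4)·0 = 0.
If it is in envelope 2 (prior 1/4): envelope 3 is available but not opened; envelope 1 gets probability (1 − 5/7)/2 = 1/7; weight (1/4)·(1/7) = 1/28.
If it is in envelope 3 (prior 1/4): envelope 3 holds the prize so is unavailable; the presenter chooses uniformly among the 2 others, probability 1/2; weight (1/4)·(1/2) = 1/8.
If it is in envelope 4 (prior 1/4): envelope 3 is available but not opened, probability 2/7; weight (1/4)·(2/7) = 1/14.
The weights sum to 13/56.
So P(the cheque in envelope 2 | the presenter opened envelope 1) = (1/28) / (13/56) = 2/13.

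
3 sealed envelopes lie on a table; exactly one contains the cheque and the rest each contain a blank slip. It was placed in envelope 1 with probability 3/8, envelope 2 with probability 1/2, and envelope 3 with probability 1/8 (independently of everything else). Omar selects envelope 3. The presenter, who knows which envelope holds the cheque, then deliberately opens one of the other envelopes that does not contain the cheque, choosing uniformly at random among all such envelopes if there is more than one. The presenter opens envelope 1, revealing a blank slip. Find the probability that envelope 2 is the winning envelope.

Condition on the true location of the cheque.
If it is in envelope 1 (prior 3/8): the presenter opened envelope 1, so this case is ruled out; weight (3/8)·0 = 0.
If it is in envelope 2 (prior 1/2): the presenter has no choice, probability 1; weight (1/2)·1 = 1/2.
If it is in envelope 3 (prior 1/8): the presenter has 2 equally likely choices, so probability 1/2; weight (1/8)·(1/2) = 1/16.
The weights sum to 9/16.
So P(the cheque in envelope 2 | the presenter opened envelope 1) = (1/2) / (9/16) = 8/9.

8/9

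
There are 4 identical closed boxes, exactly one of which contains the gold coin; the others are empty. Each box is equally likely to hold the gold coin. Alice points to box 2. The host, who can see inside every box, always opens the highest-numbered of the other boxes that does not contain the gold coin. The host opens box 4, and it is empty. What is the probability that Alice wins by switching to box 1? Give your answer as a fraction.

Condition on the true location of the gold coin.
If it is in any of boxes 1, 2, and 3 (prior 1/4 each): box 4 is the highest-numbered option available, probability 1; weight (1/4)·1 = 1/4 each.
If it is in box 4 (prior 1/4): the host opened box 4, so this case is ruled out; weight (1/4)·0 = 0.
The weights sum to 3/4.
So P(the gold coin in box 1 | the host opened box 4) = (1/4) / (3/4) = 1/3.

1/3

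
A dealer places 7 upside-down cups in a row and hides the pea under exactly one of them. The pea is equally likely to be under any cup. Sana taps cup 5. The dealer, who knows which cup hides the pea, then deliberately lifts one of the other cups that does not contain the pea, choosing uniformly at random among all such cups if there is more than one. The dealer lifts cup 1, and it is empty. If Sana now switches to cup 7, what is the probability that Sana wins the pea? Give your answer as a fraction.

6/35

Apply Bayes' rule, conditioning on where the pea actually is.
If it is under cup 1 (prior 1/7): the dealer opened cup 1, so this case is ruled out; weight (1/7)·0 = 0.
If it is under any of cups 2, 3, 4, 6, and 7 (prior 1/7 each): the dealer has 5 equally likely choices, so probability 1/5; weight (1/7)·(1/5) = 1/35 each.
If it is under cup 5 (prior 1/7): the dealer has 6 equally likely choices, so probability 1/6; weight (1/7)·(1/6) = 1/42.
The weights sum to 1/6.
So P(the pea under cup 7 | the dealer opened cup 1) = (1/35) / (1/6) = 6/35.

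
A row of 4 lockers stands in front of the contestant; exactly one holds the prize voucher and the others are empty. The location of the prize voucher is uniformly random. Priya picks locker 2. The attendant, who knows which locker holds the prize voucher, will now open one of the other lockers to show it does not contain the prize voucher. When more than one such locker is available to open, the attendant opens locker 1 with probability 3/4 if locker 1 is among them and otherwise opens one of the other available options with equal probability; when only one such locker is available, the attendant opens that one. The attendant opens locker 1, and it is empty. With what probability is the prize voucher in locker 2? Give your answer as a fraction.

Consider each possible location of the prize voucher in turn.
If it is in locker 1 (prior 1/4): the attendant opened locker 1, so this case is ruled out; weight (1/4)·0 = 0.
If it is in any of lockers 2, 3, and 4 (prior 1/4 each): locker 1 is available, opened with probability 3/4; weight (1/4)·(3/4) = 3/16 each.
The weights sum to 9/16.
So P(the prize voucher in locker 2 | the attendant opened locker 1) = (3/16) / (9/16) = 1/3.

1/3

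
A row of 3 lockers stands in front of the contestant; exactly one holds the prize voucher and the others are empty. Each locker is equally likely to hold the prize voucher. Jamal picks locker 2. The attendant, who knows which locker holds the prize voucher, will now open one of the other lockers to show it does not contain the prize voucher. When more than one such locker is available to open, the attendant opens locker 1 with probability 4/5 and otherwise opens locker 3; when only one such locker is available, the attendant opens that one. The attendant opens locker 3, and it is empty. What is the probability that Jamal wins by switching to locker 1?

Condition on the true location of the prize voucher.
If it is in locker 1 (prior 1/3): only locker 3 is available, probability 1; weight (1/3)·1 = 1/3.
If it is in locker 2 (prior 1/3): locker 1 is available but not opened, probability 1/5; weight (1/3)·(1/5) = 1/15.
If it is in locker 3 (prior 1/3): the attendant opened locker 3, so this case is ruled out; weight (1/3)·0 = 0.
The weights sum to 2/5.
So P(the prize voucher in locker 1 | the attendant opened locker 3) = (1/3) / (2/5) = 5/6.

5/6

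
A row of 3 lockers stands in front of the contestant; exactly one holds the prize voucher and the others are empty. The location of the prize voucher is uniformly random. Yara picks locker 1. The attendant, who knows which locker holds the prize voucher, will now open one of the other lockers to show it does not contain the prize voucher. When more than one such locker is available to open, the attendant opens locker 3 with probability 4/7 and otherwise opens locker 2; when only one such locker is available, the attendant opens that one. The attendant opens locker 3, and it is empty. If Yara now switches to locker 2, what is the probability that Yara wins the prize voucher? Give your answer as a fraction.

Condition on the true location of the prize voucher.
If it is in locker 1 (prior 1/3): locker 3 is available, opened with probability 4/7; weight (1/3)·(4/7) = 4/21.
If it is in locker 2 (prior 1/3): only locker 3 is available, probability 1; weight (1/3)·1 = 1/3.
If it is in locker 3 (prior 1/3): the attendant opened locker 3, so this case is ruled out; weight (1/3)·0 = 0.
The weights sum to 11/21.
So P(the prize voucher in locker 2 | the attendant opened locker 3) = (1/3) / (11/21) = 7/11.

7/11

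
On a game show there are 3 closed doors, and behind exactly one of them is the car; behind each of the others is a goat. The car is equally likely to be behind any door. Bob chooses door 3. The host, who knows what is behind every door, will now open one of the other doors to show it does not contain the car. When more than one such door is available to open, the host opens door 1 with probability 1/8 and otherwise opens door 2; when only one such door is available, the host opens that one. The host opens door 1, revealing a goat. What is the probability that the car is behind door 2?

Consider each possible location of the car in turn.
If it is behind door 1 (prior 1/3): the host opened door 1, so this case is ruled out; weight (1/3)·0 = 0.
If it is behind door 2 (prior 1/3): only door 1 is available, probability 1; weight (1/3)·1 = 1/3.
If it is behind door 3 (prior 1/3): door 1 is available, opened with probability 1/8; weight (1/3)·(1/8) = 1/24.
The weights sum to 3/8.
So P(the car behind door 2 | the host opened door 1) = (1/3) / (3/8) = 8/9.

8/9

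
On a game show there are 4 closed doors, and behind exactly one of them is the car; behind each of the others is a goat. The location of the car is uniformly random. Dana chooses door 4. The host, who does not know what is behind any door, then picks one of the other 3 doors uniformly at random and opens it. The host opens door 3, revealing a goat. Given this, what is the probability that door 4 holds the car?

1/3

Because the host chose which door to open without knowing where the car is, the choice is independent of the prize location. Learning that door 3 does not hold the car simply rules out that one location and leaves the remaining 3 doors still equally likely by symmetry.
So P(the car behind door 4) = 1/3.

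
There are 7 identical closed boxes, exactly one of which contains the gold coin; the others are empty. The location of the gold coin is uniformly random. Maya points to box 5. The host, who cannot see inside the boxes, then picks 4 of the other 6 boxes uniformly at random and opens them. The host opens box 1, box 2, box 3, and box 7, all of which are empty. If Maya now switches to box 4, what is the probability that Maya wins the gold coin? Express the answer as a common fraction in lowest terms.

Consider each possible location of the gold coin in turn.
If it is in any of boxes 1, 2, 3, and 7 (prior 1/7 each): that box was opened and seen not to hold the prize — ruled out; weight (1/7)·0 = 0 each.
If it is in any of boxes 4, 5, and 6 (prior 1/7 each): the host picks exactly this set with probability 1/15 regardless, and none is the prize; weight (1/7)·(1/15) = 1/105 each.
The weights sum to 1/35.
So P(the gold coin in box 4 | the host opened box 1, box 2, box 3, and box 7) = (1/105) / (1/35) = 1/3.

1/3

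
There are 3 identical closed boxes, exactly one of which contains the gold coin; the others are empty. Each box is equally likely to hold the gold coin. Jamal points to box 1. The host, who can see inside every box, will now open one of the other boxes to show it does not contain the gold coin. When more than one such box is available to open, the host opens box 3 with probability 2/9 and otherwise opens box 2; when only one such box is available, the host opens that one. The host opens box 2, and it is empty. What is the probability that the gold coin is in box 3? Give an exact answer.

Apply Bayes' rule, conditioning on where the gold coin actually is.
If it is in box 1 (prior 1/3): box 3 is available but not opened, probability 7/9; weight (1/3)·(7/9) = 7/27.
If it is in box 2 (prior 1/3): the host opened box 2, so this case is ruled out; weight (1/3)·0 = 0.
If it is in box 3 (prior 1/3): only box 2 is available, probability 1; weight (1/3)·1 = 1/3.
The weights sum to 16/27.
So P(the gold coin in box 3 | the host opened box 2) = (1/3) / (16/27) = 9/16.

9/16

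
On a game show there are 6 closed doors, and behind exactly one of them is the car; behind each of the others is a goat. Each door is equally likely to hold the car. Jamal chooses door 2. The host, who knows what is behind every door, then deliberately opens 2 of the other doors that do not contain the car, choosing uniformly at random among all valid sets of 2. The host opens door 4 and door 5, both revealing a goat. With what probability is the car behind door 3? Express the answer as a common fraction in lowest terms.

Apply Bayes' rule, conditioning on where the car actually is.
If it is behind any of doors 1, 3, and 6 (prior 1/6 each): the host has 6 equally likely choices, so probability 1/6; weight (1/6)·(1/6) = 1/36 each.
If it is behind door 2 (prior 1/6): the host has 10 equally likely choices, so probability 1/10; weight (1/6)·(1/10) = 1/60.
If it is behind either of doors 4 and 5 (prior 1/6 each): that door was opened and seen not to hold the prize — ruled out; weight (1/6)·0 = 0 each.
The weights sum to 1/10.
So P(the car behind door 3 | the host opened door 4 and door 5) = (1/36) / (1/10) = 5/18.

5/18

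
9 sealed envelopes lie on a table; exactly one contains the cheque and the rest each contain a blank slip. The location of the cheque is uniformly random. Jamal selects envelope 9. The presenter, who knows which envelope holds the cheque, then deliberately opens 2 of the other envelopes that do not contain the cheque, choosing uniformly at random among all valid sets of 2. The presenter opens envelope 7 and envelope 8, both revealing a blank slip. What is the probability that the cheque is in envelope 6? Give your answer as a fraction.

Consider each possible location of the cheque in turn.
If it is in any of envelopes 1, 2, 3, 4, 5, and 6 (prior 1/9 each): the presenter has 21 equally likely choices, so probability 1/21; weight (1/9)·(1/21) = 1/189 each.
If it is in either of envelopes 7 and 8 (prior 1/9 each): that envelope was opened and seen not to hold the prize — ruled out; weight (1/9)·0 = 0 each.
If it is in envelope 9 (prior 1/9): the presenter has 28 equally likely choices, so probability 1/28; weight (1/9)·(1/28) = 1/252.
The weights sum to 1/28.
So P(the cheque in envelope 6 | the presenter opened envelope 7 and envelope 8) = (1/189) / (1/28) = 4/27.

4/27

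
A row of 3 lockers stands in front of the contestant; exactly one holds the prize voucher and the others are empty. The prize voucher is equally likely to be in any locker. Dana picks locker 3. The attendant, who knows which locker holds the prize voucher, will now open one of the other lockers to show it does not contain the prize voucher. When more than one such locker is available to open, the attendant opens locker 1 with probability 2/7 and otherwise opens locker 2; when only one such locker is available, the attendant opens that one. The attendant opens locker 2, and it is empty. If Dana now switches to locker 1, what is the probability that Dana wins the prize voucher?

Apply Bayes' rule, conditioning on where the prize voucher actually is.
If it is in locker 1 (prior 1/3): only locker 2 is available, probability 1; weight (1/3)·1 = 1/3.
If it is in locker 2 (prior 1/3): the attendant opened locker 2, so this case is ruled out; weight (1/3)·0 = 0.
If it is in locker 3 (prior 1/3): locker 1 is available but not opened, probability 5/7; weight (1/3)·(5/7) = 5/21.
The weights sum to 4/7.
So P(the prize voucher in locker 1 | the attendant opened locker 2) = (1/3) / (4/7) = 7/12.

7/12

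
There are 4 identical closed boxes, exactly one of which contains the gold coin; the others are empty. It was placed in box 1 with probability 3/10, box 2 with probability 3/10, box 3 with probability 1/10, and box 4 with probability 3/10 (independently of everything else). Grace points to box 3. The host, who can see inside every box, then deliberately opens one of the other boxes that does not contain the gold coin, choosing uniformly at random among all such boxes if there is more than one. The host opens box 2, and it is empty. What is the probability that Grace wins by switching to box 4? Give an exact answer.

Condition on the true location of the gold coin.
If it is in either of boxes 1 and 4 (prior 3/10 each): the host has 2 equally likely choices, so probability 1/2; weight (3/10)·(1/2) = 3/20 each.
If it is in box 2 (prior 3/10): the host opened box 2, so this case is ruled out; weight (3/10)·0 = 0.
If it is in box 3 (prior 1/10): the host has 3 equally likely choices, so probability 1/3; weight (1/10)·(1/3) = 1/30.
The weights sum to 1/3.
So P(the gold coin in box 4 | the host opened box 2) = (3/20) / (1/3) = 9/20.

9/20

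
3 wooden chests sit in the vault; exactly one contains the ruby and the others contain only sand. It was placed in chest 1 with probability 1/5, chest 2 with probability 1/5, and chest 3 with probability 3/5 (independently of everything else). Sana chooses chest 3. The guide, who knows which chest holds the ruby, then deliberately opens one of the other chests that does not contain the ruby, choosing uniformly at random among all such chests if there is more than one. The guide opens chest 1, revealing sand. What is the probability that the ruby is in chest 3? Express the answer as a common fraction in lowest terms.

Apply Bayes' rule, conditioning on where the ruby actually is.
If it is in chest 1 (prior 1/5): the guide opened chest 1, so this case is ruled out; weight (1/5)·0 = 0.
If it is in chest 2 (prior 1/5): the guide has no choice, probability 1; weight (1/5)·1 = 1/5.
If it is in chest 3 (prior 3/5): the guide has 2 equally likely choices, so probability 1/2; weight (3/5)·(1/2) = 3/10.
The weights sum to 1/2.
So P(the ruby in chest 3 | the guide opened chest 1) = (3/10) / (1/2) = 3/5.

3/5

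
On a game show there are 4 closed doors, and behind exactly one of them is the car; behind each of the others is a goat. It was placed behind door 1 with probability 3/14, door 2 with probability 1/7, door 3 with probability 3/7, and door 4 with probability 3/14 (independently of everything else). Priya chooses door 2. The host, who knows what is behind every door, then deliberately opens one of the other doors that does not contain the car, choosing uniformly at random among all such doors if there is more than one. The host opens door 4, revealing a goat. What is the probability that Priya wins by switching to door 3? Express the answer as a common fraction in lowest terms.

Condition on the true location of the car.
If it is behind door 1 (prior 3/14): the host has 2 equally likely choices, so probability 1/2; weight (3/14)·(1/2) = 3/28.
If it is behind door 2 (prior 1/7): the host has 3 equally likely choices, so probability 1/3; weight (1/7)·(1/3) = 1/21.
If it is behind door 3 (prior 3/7): the host has 2 equally likely choices, so probability 1/2; weight (3/7)·(1/2) = 3/14.
If it is behind door 4 (prior 3/14): the host opened door 4, so this case is ruled out; weight (3/14)·0 = 0.
The weights sum to 31/84.
So P(the car behind door 3 | the host opened door 4) = (3/14) / (31/84) = 18/31.

18/31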